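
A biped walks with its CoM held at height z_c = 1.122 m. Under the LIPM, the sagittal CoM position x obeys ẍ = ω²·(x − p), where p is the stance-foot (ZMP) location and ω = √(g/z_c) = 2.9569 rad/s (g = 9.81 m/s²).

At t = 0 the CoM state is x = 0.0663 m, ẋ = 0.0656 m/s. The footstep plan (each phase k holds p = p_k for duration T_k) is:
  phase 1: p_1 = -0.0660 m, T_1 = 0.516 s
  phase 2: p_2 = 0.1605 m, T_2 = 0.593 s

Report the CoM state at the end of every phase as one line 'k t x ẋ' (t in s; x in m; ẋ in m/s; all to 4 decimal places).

1 0.5160 0.3012 1.0149
2 1.1090 1.5402 4.1832

phase 1: p=-0.0660, T=0.516, ωT=1.525760, cosh=2.408047, sinh=2.190592; start (x,ẋ)=(0.066300, 0.065600) → end (x,ẋ)=(0.301184, 1.014923)
phase 2: p=0.1605, T=0.593, ωT=1.753442, cosh=2.973810, sinh=2.800633; start (x,ẋ)=(0.301184, 1.014923) → end (x,ẋ)=(1.540153, 4.183216)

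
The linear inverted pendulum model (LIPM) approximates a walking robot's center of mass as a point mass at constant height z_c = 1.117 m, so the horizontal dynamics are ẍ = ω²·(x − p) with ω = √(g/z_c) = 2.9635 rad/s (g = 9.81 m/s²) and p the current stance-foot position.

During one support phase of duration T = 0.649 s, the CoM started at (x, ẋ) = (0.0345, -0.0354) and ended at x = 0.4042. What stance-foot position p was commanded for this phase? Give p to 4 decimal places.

p = -0.1297

ωT = 2.9635·0.649 = 1.923311; cosh(ωT) = 3.494853, sinh(ωT) = 3.348731
x(T) = p + (x₀−p)·cosh(ωT) + (ẋ₀/ω)·sinh(ωT) ⇒ p·(1 − cosh) = x(T) − x₀·cosh − (ẋ₀/ω)·sinh
numerator   = 0.4042 − (0.0345)·3.494853 − (-0.0354/2.9635)·3.348731 = 0.323629
denominator = 1 − 3.494853 = -2.494853
p = 0.323629 / -2.494853 = -0.1297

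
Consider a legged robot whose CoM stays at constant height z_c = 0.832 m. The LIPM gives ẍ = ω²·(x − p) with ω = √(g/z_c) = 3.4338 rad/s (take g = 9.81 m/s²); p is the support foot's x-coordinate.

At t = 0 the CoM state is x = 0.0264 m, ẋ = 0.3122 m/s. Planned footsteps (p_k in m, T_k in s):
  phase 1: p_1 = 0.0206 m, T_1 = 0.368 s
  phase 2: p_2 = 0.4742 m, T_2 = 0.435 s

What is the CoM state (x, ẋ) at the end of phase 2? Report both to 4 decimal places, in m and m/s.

phase 1: p=0.0206, T=0.368, ωT=1.263638, cosh=1.910448, sinh=1.627824; start (x,ẋ)=(0.026400, 0.312200) → end (x,ẋ)=(0.179682, 0.628862)
phase 2: p=0.4742, T=0.435, ωT=1.493703, cosh=2.339048, sinh=2.114508; start (x,ẋ)=(0.179682, 0.628862) → end (x,ẋ)=(0.172556, -0.667500)

x = 0.1726, ẋ = -0.6675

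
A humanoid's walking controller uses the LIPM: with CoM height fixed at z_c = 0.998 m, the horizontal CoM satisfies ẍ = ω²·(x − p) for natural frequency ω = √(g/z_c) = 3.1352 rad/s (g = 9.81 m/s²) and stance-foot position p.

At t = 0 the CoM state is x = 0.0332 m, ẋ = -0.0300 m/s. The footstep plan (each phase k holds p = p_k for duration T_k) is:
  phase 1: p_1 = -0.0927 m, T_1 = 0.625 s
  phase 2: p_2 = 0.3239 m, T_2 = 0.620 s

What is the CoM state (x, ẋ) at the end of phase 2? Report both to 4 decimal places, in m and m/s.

phase 1: p=-0.0927, T=0.625, ωT=1.959500, cosh=3.618354, sinh=3.477425; start (x,ẋ)=(0.033200, -0.030000) → end (x,ẋ)=(0.329576, 1.264064)
phase 2: p=0.3239, T=0.620, ωT=1.943824, cosh=3.564284, sinh=3.421128; start (x,ẋ)=(0.329576, 1.264064) → end (x,ẋ)=(1.723477, 4.566365)

x = 1.7235, ẋ = 4.5664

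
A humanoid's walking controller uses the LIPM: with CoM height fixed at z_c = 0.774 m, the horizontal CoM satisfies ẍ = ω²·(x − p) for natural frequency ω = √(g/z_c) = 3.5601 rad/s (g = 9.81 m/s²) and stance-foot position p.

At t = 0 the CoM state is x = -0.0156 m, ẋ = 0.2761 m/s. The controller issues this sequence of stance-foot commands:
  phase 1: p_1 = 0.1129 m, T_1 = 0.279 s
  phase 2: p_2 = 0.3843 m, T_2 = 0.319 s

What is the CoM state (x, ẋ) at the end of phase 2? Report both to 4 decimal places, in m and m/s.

x = -0.3081, ẋ = -2.0675

phase 1: p=0.1129, T=0.279, ωT=0.993268, cosh=1.535204, sinh=1.164840; start (x,ẋ)=(-0.015600, 0.276100) → end (x,ẋ)=(0.005964, -0.109013)
phase 2: p=0.3843, T=0.319, ωT=1.135672, cosh=1.717235, sinh=1.396029; start (x,ẋ)=(0.005964, -0.109013) → end (x,ẋ)=(-0.308139, -2.067530)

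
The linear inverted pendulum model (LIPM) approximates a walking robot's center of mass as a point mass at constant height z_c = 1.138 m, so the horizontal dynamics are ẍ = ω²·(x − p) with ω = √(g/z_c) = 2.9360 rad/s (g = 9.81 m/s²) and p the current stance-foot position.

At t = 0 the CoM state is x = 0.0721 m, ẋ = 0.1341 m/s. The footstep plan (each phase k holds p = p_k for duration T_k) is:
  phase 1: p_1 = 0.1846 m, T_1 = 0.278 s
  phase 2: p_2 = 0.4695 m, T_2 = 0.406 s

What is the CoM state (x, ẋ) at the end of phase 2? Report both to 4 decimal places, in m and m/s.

x = -0.3025, ẋ = -1.9502

phase 1: p=0.1846, T=0.278, ωT=0.816208, cosh=1.352006, sinh=0.909901; start (x,ẋ)=(0.072100, 0.134100) → end (x,ẋ)=(0.074059, -0.119236)
phase 2: p=0.4695, T=0.406, ωT=1.192016, cosh=1.798662, sinh=1.495053; start (x,ẋ)=(0.074059, -0.119236) → end (x,ẋ)=(-0.302482, -1.950246)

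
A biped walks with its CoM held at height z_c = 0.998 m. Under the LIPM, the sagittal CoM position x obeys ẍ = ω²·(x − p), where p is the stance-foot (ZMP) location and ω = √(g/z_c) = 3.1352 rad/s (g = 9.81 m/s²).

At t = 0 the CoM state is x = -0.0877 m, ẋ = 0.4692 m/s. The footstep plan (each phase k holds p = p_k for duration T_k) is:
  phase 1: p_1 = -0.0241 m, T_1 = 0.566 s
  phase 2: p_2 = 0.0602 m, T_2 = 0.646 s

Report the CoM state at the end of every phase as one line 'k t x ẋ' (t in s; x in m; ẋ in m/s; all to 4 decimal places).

phase 1: p=-0.0241, T=0.566, ωT=1.774523, cosh=3.033516, sinh=2.863952; start (x,ẋ)=(-0.087700, 0.469200) → end (x,ẋ)=(0.211575, 0.852258)
phase 2: p=0.0602, T=0.646, ωT=2.025339, cosh=3.855315, sinh=3.723366; start (x,ẋ)=(0.211575, 0.852258) → end (x,ẋ)=(1.655939, 5.052792)

1 0.5660 0.2116 0.8523
2 1.2120 1.6559 5.0528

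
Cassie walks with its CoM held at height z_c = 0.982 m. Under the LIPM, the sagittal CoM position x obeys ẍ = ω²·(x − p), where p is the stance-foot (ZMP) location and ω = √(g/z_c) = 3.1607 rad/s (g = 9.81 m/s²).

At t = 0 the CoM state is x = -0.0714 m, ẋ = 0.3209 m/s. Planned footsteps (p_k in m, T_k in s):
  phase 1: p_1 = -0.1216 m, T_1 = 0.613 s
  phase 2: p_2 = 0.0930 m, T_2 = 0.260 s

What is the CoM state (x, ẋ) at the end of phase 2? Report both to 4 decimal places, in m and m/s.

phase 1: p=-0.1216, T=0.613, ωT=1.937509, cosh=3.542751, sinh=3.398688; start (x,ẋ)=(-0.071400, 0.320900) → end (x,ẋ)=(0.401309, 1.676129)
phase 2: p=0.0930, T=0.260, ωT=0.821782, cosh=1.357098, sinh=0.917451; start (x,ẋ)=(0.401309, 1.676129) → end (x,ẋ)=(0.997932, 3.168701)

x = 0.9979, ẋ = 3.1687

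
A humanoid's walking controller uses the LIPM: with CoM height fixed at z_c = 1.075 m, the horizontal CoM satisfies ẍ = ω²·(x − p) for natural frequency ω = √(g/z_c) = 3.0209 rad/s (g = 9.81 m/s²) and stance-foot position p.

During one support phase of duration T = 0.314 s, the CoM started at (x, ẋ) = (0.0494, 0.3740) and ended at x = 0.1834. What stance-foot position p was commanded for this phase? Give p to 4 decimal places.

p = 0.0532

ωT = 3.0209·0.314 = 0.948563; cosh(ωT) = 1.484646, sinh(ωT) = 1.097349
x(T) = p + (x₀−p)·cosh(ωT) + (ẋ₀/ω)·sinh(ωT) ⇒ p·(1 − cosh) = x(T) − x₀·cosh − (ẋ₀/ω)·sinh
numerator   = 0.1834 − (0.0494)·1.484646 − (0.3740/3.0209)·1.097349 = -0.025798
denominator = 1 − 1.484646 = -0.484646
p = -0.025798 / -0.484646 = 0.0532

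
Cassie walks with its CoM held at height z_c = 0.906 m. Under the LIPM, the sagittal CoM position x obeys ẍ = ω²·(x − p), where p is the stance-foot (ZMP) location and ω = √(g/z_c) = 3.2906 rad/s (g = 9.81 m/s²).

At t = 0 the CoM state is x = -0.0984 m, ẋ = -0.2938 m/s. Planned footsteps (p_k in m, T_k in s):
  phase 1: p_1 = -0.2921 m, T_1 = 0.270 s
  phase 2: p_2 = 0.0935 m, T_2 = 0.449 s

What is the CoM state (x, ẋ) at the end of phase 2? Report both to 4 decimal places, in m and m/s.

x = -0.2258, ẋ = -0.8486

phase 1: p=-0.2921, T=0.270, ωT=0.888462, cosh=1.421338, sinh=1.010050; start (x,ẋ)=(-0.098400, -0.293800) → end (x,ẋ)=(-0.106969, 0.226206)
phase 2: p=0.0935, T=0.449, ωT=1.477479, cosh=2.305049, sinh=2.076837; start (x,ẋ)=(-0.106969, 0.226206) → end (x,ẋ)=(-0.225822, -0.848597)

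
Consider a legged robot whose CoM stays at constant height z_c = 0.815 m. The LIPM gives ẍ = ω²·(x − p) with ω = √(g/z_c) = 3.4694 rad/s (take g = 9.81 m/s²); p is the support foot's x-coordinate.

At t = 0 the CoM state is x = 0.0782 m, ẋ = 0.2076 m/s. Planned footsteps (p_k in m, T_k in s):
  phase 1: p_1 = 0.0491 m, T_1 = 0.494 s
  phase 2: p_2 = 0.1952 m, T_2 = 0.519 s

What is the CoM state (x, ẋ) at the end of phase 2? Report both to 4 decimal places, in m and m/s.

phase 1: p=0.0491, T=0.494, ωT=1.713884, cosh=2.865320, sinh=2.685155; start (x,ẋ)=(0.078200, 0.207600) → end (x,ẋ)=(0.293154, 0.865933)
phase 2: p=0.1952, T=0.519, ωT=1.800619, cosh=3.109294, sinh=2.944097; start (x,ẋ)=(0.293154, 0.865933) → end (x,ẋ)=(1.234588, 3.692961)

x = 1.2346, ẋ = 3.6930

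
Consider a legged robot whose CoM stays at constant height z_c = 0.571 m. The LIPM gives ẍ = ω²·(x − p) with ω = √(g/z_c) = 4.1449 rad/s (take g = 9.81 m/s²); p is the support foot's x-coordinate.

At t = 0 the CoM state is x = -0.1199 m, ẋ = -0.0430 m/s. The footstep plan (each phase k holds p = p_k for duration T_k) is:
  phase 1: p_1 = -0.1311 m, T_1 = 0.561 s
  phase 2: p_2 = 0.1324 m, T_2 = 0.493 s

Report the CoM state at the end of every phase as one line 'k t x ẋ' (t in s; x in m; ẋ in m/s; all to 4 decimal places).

1 0.5610 -0.1258 0.0131
2 1.0540 -0.8687 -4.0089

phase 1: p=-0.1311, T=0.561, ωT=2.325289, cosh=5.163695, sinh=5.065940; start (x,ẋ)=(-0.119900, -0.043000) → end (x,ẋ)=(-0.125822, 0.013137)
phase 2: p=0.1324, T=0.493, ωT=2.043436, cosh=3.923330, sinh=3.793747; start (x,ẋ)=(-0.125822, 0.013137) → end (x,ẋ)=(-0.868665, -4.008920)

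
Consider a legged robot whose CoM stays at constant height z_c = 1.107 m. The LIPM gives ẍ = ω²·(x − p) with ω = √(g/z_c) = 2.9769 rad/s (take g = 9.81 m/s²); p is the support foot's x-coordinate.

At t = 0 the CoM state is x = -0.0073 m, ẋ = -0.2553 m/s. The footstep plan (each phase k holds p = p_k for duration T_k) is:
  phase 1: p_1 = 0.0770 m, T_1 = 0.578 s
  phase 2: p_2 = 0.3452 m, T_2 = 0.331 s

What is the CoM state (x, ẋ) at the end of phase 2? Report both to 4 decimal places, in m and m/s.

x = -1.3369, ẋ = -4.7096

phase 1: p=0.0770, T=0.578, ωT=1.720648, cosh=2.883550, sinh=2.704600; start (x,ẋ)=(-0.007300, -0.255300) → end (x,ẋ)=(-0.398031, -1.414897)
phase 2: p=0.3452, T=0.331, ωT=0.985354, cosh=1.526033, sinh=1.152726; start (x,ẋ)=(-0.398031, -1.414897) → end (x,ẋ)=(-1.336876, -4.709614)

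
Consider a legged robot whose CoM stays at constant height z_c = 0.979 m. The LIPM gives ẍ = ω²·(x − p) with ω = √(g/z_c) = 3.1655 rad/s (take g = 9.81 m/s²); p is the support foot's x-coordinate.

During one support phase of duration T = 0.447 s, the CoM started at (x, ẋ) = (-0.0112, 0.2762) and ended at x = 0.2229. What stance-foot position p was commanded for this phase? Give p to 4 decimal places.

p = -0.0664

ωT = 3.1655·0.447 = 1.414979; cosh(ωT) = 2.179664, sinh(ωT) = 1.936734
x(T) = p + (x₀−p)·cosh(ωT) + (ẋ₀/ω)·sinh(ωT) ⇒ p·(1 − cosh) = x(T) − x₀·cosh − (ẋ₀/ω)·sinh
numerator   = 0.2229 − (-0.0112)·2.179664 − (0.2762/3.1655)·1.936734 = 0.078326
denominator = 1 − 2.179664 = -1.179664
p = 0.078326 / -1.179664 = -0.0664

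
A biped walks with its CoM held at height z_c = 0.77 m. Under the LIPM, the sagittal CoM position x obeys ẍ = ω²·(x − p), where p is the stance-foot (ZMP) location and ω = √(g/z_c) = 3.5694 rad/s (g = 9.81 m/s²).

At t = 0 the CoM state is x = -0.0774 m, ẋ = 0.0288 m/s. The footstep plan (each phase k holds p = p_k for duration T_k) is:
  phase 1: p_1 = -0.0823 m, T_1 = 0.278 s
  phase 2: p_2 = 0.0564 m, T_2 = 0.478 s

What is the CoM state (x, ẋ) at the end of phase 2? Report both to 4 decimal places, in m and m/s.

x = -0.2419, ẋ = -0.9742

phase 1: p=-0.0823, T=0.278, ωT=0.992293, cosh=1.534069, sinh=1.163344; start (x,ẋ)=(-0.077400, 0.028800) → end (x,ẋ)=(-0.065397, 0.064528)
phase 2: p=0.0564, T=0.478, ωT=1.706173, cosh=2.844701, sinh=2.663142; start (x,ẋ)=(-0.065397, 0.064528) → end (x,ẋ)=(-0.241930, -0.974212)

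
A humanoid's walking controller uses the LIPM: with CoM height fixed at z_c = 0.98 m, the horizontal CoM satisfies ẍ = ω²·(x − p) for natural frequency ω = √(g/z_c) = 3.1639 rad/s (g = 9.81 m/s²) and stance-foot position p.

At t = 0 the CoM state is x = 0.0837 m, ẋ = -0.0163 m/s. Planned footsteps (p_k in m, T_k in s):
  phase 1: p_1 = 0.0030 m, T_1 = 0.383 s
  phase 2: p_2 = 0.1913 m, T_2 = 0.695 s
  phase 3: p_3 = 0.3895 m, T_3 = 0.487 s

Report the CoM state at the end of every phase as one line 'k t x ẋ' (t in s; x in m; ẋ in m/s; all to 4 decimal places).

1 0.3830 0.1427 0.3611
2 1.0780 0.4775 0.9627
3 1.5650 1.2820 2.9704

phase 1: p=0.0030, T=0.383, ωT=1.211774, cosh=1.828553, sinh=1.530885; start (x,ẋ)=(0.083700, -0.016300) → end (x,ẋ)=(0.142677, 0.361070)
phase 2: p=0.1913, T=0.695, ωT=2.198910, cosh=4.563055, sinh=4.452131; start (x,ẋ)=(0.142677, 0.361070) → end (x,ẋ)=(0.477518, 0.962680)
phase 3: p=0.3895, T=0.487, ωT=1.540819, cosh=2.441310, sinh=2.227104; start (x,ẋ)=(0.477518, 0.962680) → end (x,ẋ)=(1.282020, 2.970404)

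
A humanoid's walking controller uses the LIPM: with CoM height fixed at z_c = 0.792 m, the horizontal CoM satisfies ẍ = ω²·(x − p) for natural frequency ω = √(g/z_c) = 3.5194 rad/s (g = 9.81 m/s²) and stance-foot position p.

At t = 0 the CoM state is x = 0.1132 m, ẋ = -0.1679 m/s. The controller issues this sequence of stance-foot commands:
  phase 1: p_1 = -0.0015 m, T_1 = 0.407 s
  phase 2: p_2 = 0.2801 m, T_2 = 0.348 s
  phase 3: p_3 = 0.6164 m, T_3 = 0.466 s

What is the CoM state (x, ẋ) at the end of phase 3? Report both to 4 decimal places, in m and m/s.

x = -0.2987, ẋ = -2.9421

phase 1: p=-0.0015, T=0.407, ωT=1.432396, cosh=2.213729, sinh=1.974993; start (x,ẋ)=(0.113200, -0.167900) → end (x,ẋ)=(0.158194, 0.425571)
phase 2: p=0.2801, T=0.348, ωT=1.224751, cosh=1.848575, sinh=1.554744; start (x,ẋ)=(0.158194, 0.425571) → end (x,ẋ)=(0.242749, 0.119657)
phase 3: p=0.6164, T=0.466, ωT=1.640040, cosh=2.674675, sinh=2.480703; start (x,ẋ)=(0.242749, 0.119657) → end (x,ẋ)=(-0.298653, -2.942150)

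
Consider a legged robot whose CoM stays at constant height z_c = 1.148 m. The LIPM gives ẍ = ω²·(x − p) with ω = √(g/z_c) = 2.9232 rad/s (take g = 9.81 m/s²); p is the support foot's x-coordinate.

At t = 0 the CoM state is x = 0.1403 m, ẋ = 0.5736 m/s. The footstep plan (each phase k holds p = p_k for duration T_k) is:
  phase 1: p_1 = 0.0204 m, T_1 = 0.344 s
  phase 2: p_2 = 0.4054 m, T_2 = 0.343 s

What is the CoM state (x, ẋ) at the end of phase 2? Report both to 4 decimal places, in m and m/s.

x = 0.9826, ẋ = 2.1301

phase 1: p=0.0204, T=0.344, ωT=1.005581, cosh=1.549663, sinh=1.183831; start (x,ẋ)=(0.140300, 0.573600) → end (x,ẋ)=(0.438500, 1.303810)
phase 2: p=0.4054, T=0.343, ωT=1.002658, cosh=1.546209, sinh=1.179306; start (x,ẋ)=(0.438500, 1.303810) → end (x,ẋ)=(0.982575, 2.130070)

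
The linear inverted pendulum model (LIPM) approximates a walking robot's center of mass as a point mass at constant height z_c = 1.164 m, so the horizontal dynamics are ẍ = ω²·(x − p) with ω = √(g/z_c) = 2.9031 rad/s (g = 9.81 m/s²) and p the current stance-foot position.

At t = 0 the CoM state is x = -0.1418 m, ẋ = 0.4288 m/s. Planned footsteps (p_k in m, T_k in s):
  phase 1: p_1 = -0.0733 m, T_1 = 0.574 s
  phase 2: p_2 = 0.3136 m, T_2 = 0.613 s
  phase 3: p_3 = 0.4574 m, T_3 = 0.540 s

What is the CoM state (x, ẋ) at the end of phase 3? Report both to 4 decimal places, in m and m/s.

phase 1: p=-0.0733, T=0.574, ωT=1.666379, cosh=2.740950, sinh=2.552020; start (x,ẋ)=(-0.141800, 0.428800) → end (x,ẋ)=(0.115889, 0.667819)
phase 2: p=0.3136, T=0.613, ωT=1.779600, cosh=3.048096, sinh=2.879391; start (x,ẋ)=(0.115889, 0.667819) → end (x,ẋ)=(0.373322, 0.382877)
phase 3: p=0.4574, T=0.540, ωT=1.567674, cosh=2.502005, sinh=2.293476; start (x,ẋ)=(0.373322, 0.382877) → end (x,ẋ)=(0.549513, 0.398154)

x = 0.5495, ẋ = 0.3982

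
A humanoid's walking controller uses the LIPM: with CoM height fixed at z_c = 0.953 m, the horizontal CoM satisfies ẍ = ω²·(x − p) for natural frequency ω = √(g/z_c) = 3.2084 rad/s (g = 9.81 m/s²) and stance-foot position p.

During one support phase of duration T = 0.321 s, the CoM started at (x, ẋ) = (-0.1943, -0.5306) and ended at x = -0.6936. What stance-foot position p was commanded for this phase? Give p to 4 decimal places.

ωT = 3.2084·0.321 = 1.029896; cosh(ωT) = 1.578910, sinh(ωT) = 1.221866
x(T) = p + (x₀−p)·cosh(ωT) + (ẋ₀/ω)·sinh(ωT) ⇒ p·(1 − cosh) = x(T) − x₀·cosh − (ẋ₀/ω)·sinh
numerator   = -0.6936 − (-0.1943)·1.578910 − (-0.5306/3.2084)·1.221866 = -0.184748
denominator = 1 − 1.578910 = -0.578910
p = -0.184748 / -0.578910 = 0.3191

p = 0.3191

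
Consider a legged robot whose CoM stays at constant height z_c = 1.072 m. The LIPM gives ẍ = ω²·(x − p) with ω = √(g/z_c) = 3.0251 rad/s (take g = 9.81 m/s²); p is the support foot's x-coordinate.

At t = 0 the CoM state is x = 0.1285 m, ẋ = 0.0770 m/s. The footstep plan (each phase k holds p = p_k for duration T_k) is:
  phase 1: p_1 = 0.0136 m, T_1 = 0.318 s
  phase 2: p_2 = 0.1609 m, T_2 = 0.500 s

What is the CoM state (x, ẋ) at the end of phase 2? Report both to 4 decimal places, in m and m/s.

phase 1: p=0.0136, T=0.318, ωT=0.961982, cosh=1.499506, sinh=1.117371; start (x,ẋ)=(0.128500, 0.077000) → end (x,ẋ)=(0.214334, 0.503842)
phase 2: p=0.1609, T=0.500, ωT=1.512550, cosh=2.379318, sinh=2.158971; start (x,ẋ)=(0.214334, 0.503842) → end (x,ẋ)=(0.647623, 1.547787)

x = 0.6476, ẋ = 1.5478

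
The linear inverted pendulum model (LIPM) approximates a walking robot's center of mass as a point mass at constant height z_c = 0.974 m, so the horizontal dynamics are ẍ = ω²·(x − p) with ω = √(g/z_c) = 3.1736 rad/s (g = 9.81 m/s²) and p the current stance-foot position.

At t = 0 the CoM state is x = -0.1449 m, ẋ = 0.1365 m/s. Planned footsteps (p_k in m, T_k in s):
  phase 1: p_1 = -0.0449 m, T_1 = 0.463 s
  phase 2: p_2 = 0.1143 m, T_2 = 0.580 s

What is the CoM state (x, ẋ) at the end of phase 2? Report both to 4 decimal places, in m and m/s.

x = -1.1829, ẋ = -4.0199

phase 1: p=-0.0449, T=0.463, ωT=1.469377, cosh=2.288297, sinh=2.058228; start (x,ẋ)=(-0.144900, 0.136500) → end (x,ẋ)=(-0.185203, -0.340847)
phase 2: p=0.1143, T=0.580, ωT=1.840688, cosh=3.229790, sinh=3.071082; start (x,ẋ)=(-0.185203, -0.340847) → end (x,ẋ)=(-1.182868, -4.019936)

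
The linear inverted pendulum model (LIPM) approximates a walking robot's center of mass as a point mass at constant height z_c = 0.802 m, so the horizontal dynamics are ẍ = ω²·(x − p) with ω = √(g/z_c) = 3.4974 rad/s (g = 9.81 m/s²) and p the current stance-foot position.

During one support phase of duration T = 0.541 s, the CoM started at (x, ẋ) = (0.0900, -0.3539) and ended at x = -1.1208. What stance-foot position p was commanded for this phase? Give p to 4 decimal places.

ωT = 3.4974·0.541 = 1.892093; cosh(ωT) = 3.391998, sinh(ωT) = 3.241242
x(T) = p + (x₀−p)·cosh(ωT) + (ẋ₀/ω)·sinh(ωT) ⇒ p·(1 − cosh) = x(T) − x₀·cosh − (ẋ₀/ω)·sinh
numerator   = -1.1208 − (0.0900)·3.391998 − (-0.3539/3.4974)·3.241242 = -1.098100
denominator = 1 − 3.391998 = -2.391998
p = -1.098100 / -2.391998 = 0.4591

p = 0.4591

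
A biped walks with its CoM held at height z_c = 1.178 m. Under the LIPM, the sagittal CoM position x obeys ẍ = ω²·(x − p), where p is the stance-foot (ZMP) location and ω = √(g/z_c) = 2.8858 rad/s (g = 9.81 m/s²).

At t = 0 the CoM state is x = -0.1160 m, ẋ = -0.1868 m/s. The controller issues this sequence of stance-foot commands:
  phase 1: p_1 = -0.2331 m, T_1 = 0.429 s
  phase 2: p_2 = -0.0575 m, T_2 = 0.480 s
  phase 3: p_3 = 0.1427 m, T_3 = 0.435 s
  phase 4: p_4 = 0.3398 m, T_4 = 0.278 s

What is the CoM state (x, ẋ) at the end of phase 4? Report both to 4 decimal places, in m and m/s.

phase 1: p=-0.2331, T=0.429, ωT=1.238008, cosh=1.869349, sinh=1.579388; start (x,ẋ)=(-0.116000, -0.186800) → end (x,ẋ)=(-0.116434, 0.184524)
phase 2: p=-0.0575, T=0.480, ωT=1.385184, cosh=2.122919, sinh=1.872642; start (x,ẋ)=(-0.116434, 0.184524) → end (x,ẋ)=(-0.062872, 0.073245)
phase 3: p=0.1427, T=0.435, ωT=1.255323, cosh=1.896978, sinh=1.611994; start (x,ẋ)=(-0.062872, 0.073245) → end (x,ẋ)=(-0.206352, -0.817356)
phase 4: p=0.3398, T=0.278, ωT=0.802252, cosh=1.339439, sinh=0.891121; start (x,ẋ)=(-0.206352, -0.817356) → end (x,ẋ)=(-0.644132, -2.499279)

x = -0.6441, ẋ = -2.4993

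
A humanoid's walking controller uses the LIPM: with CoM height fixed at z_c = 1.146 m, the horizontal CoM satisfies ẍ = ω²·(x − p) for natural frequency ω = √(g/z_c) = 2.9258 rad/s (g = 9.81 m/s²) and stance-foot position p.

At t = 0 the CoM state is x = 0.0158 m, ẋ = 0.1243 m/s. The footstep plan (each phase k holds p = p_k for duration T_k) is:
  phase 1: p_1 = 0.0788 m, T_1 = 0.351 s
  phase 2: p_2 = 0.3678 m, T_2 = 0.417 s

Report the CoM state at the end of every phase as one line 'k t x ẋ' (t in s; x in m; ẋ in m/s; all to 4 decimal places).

1 0.3510 0.0313 -0.0286
2 0.7680 -0.2669 -1.5749

phase 1: p=0.0788, T=0.351, ωT=1.026956, cosh=1.575324, sinh=1.217228; start (x,ẋ)=(0.015800, 0.124300) → end (x,ẋ)=(0.031267, -0.028553)
phase 2: p=0.3678, T=0.417, ωT=1.220059, cosh=1.841300, sinh=1.546087; start (x,ẋ)=(0.031267, -0.028553) → end (x,ẋ)=(-0.266946, -1.574894)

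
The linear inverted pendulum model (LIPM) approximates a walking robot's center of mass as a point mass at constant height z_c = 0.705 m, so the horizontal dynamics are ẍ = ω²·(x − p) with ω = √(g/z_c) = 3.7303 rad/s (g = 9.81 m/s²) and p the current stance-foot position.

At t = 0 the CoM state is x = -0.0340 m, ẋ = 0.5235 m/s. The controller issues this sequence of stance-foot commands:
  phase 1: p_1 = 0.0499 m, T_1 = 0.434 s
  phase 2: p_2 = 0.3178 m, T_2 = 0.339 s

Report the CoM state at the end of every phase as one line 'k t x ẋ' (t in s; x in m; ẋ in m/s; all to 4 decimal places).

phase 1: p=0.0499, T=0.434, ωT=1.618950, cosh=2.622947, sinh=2.424841; start (x,ẋ)=(-0.034000, 0.523500) → end (x,ẋ)=(0.170130, 0.614205)
phase 2: p=0.3178, T=0.339, ωT=1.264572, cosh=1.911968, sinh=1.629608; start (x,ẋ)=(0.170130, 0.614205) → end (x,ẋ)=(0.303780, 0.276667)

1 0.4340 0.1701 0.6142
2 0.7730 0.3038 0.2767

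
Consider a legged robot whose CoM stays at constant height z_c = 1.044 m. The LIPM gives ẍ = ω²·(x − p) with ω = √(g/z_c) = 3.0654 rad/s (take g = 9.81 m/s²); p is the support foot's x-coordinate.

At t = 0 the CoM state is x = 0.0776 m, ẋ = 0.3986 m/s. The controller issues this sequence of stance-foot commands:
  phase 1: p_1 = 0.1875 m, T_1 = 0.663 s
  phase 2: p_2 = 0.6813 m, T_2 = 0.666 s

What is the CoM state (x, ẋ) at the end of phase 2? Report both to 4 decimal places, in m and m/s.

x = -0.6628, ẋ = -3.9112

phase 1: p=0.1875, T=0.663, ωT=2.032360, cosh=3.881552, sinh=3.750526; start (x,ẋ)=(0.077600, 0.398600) → end (x,ẋ)=(0.248606, 0.283681)
phase 2: p=0.6813, T=0.666, ωT=2.041556, cosh=3.916207, sinh=3.786381; start (x,ẋ)=(0.248606, 0.283681) → end (x,ẋ)=(-0.662817, -3.911228)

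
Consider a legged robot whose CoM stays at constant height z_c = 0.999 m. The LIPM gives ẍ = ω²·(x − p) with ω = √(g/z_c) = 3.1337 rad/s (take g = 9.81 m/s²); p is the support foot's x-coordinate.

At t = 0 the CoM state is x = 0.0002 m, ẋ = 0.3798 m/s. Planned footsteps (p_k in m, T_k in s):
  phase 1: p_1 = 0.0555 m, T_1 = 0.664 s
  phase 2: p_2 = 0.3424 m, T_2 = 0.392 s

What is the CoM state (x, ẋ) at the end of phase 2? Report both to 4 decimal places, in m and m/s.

x = 0.7088, ẋ = 1.4315

phase 1: p=0.0555, T=0.664, ωT=2.080777, cosh=4.067761, sinh=3.942928; start (x,ẋ)=(0.000200, 0.379800) → end (x,ẋ)=(0.308430, 0.861651)
phase 2: p=0.3424, T=0.392, ωT=1.228410, cosh=1.854277, sinh=1.561519; start (x,ẋ)=(0.308430, 0.861651) → end (x,ẋ)=(0.708770, 1.431514)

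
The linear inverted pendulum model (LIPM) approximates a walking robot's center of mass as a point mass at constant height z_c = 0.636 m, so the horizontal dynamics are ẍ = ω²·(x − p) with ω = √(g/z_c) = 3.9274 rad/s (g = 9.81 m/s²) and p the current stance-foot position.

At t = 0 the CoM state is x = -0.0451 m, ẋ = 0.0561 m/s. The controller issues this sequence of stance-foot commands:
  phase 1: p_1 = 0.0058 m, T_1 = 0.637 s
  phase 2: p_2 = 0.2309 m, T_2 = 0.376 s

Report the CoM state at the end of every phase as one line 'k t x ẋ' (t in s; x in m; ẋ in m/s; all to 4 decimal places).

phase 1: p=0.0058, T=0.637, ωT=2.501754, cosh=6.142910, sinh=6.060969; start (x,ẋ)=(-0.045100, 0.056100) → end (x,ẋ)=(-0.220298, -0.866999)
phase 2: p=0.2309, T=0.376, ωT=1.476702, cosh=2.303436, sinh=2.075047; start (x,ẋ)=(-0.220298, -0.866999) → end (x,ẋ)=(-1.266485, -5.674129)

1 0.6370 -0.2203 -0.8670
2 1.0130 -1.2665 -5.6741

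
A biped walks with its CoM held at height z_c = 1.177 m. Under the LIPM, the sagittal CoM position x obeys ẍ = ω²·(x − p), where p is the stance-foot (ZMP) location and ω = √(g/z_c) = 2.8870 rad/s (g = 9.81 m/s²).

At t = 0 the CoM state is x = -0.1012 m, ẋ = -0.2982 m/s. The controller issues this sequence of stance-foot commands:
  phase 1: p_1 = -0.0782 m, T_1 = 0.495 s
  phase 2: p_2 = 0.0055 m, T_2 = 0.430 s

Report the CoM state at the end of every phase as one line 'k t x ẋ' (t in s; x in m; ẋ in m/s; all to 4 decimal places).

1 0.4950 -0.3322 -0.7888
2 0.9250 -1.0609 -3.0249

phase 1: p=-0.0782, T=0.495, ωT=1.429065, cosh=2.207163, sinh=1.967631; start (x,ẋ)=(-0.101200, -0.298200) → end (x,ẋ)=(-0.332203, -0.788829)
phase 2: p=0.0055, T=0.430, ωT=1.241410, cosh=1.874733, sinh=1.585756; start (x,ẋ)=(-0.332203, -0.788829) → end (x,ẋ)=(-1.060886, -3.024872)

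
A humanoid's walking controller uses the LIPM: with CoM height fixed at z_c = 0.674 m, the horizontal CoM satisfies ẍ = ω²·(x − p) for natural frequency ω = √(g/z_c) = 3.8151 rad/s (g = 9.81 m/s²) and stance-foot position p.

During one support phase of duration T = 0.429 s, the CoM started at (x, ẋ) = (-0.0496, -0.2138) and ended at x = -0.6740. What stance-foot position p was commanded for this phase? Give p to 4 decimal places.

p = 0.2420

ωT = 3.8151·0.429 = 1.636678; cosh(ωT) = 2.666349, sinh(ωT) = 2.471723
x(T) = p + (x₀−p)·cosh(ωT) + (ẋ₀/ω)·sinh(ωT) ⇒ p·(1 − cosh) = x(T) − x₀·cosh − (ẋ₀/ω)·sinh
numerator   = -0.6740 − (-0.0496)·2.666349 − (-0.2138/3.8151)·2.471723 = -0.403233
denominator = 1 − 2.666349 = -1.666349
p = -0.403233 / -1.666349 = 0.2420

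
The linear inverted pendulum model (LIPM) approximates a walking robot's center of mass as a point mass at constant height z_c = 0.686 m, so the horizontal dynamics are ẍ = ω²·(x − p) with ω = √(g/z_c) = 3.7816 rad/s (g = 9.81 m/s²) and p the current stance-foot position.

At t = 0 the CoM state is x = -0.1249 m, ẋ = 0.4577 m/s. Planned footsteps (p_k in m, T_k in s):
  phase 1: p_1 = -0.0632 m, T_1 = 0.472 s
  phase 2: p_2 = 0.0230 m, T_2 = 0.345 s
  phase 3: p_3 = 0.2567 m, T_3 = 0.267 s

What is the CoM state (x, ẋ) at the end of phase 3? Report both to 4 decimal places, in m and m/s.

x = 1.2403, ẋ = 4.0852

phase 1: p=-0.0632, T=0.472, ωT=1.784915, cosh=3.063443, sinh=2.895632; start (x,ẋ)=(-0.124900, 0.457700) → end (x,ẋ)=(0.098254, 0.726515)
phase 2: p=0.0230, T=0.345, ωT=1.304652, cosh=1.978836, sinh=1.707570; start (x,ẋ)=(0.098254, 0.726515) → end (x,ẋ)=(0.499971, 1.923595)
phase 3: p=0.2567, T=0.267, ωT=1.009687, cosh=1.554538, sinh=1.190205; start (x,ẋ)=(0.499971, 1.923595) → end (x,ẋ)=(1.240297, 4.085232)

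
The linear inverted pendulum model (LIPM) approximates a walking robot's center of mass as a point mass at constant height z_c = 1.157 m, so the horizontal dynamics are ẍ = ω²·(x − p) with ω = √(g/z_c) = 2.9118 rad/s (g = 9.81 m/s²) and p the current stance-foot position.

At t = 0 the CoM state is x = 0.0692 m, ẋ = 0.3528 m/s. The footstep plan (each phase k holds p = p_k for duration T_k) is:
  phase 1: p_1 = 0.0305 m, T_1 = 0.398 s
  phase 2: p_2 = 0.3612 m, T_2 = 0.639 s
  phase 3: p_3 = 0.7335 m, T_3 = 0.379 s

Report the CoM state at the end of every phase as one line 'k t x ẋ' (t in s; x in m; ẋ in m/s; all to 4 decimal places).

phase 1: p=0.0305, T=0.398, ωT=1.158896, cosh=1.750124, sinh=1.436291; start (x,ẋ)=(0.069200, 0.352800) → end (x,ẋ)=(0.272254, 0.779294)
phase 2: p=0.3612, T=0.639, ωT=1.860640, cosh=3.291712, sinh=3.136139; start (x,ẋ)=(0.272254, 0.779294) → end (x,ẋ)=(0.907750, 1.752974)
phase 3: p=0.7335, T=0.379, ωT=1.103572, cosh=1.673300, sinh=1.341616; start (x,ẋ)=(0.907750, 1.752974) → end (x,ẋ)=(1.832759, 3.613964)

1 0.3980 0.2723 0.7793
2 1.0370 0.9078 1.7530
3 1.4160 1.8328 3.6140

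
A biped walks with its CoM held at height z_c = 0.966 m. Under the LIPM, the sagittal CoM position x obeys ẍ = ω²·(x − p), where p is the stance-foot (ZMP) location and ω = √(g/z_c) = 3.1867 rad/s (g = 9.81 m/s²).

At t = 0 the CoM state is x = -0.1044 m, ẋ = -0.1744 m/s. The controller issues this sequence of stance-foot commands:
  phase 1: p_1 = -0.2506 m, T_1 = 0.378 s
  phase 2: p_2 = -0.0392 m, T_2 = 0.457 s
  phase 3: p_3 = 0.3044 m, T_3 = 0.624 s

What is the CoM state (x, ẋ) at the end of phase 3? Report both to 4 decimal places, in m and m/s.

phase 1: p=-0.2506, T=0.378, ωT=1.204573, cosh=1.817577, sinh=1.517757; start (x,ẋ)=(-0.104400, -0.174400) → end (x,ẋ)=(-0.067933, 0.390131)
phase 2: p=-0.0392, T=0.457, ωT=1.456322, cosh=2.261621, sinh=2.028529; start (x,ẋ)=(-0.067933, 0.390131) → end (x,ẋ)=(0.144158, 0.696587)
phase 3: p=0.3044, T=0.624, ωT=1.988501, cosh=3.720738, sinh=3.583837; start (x,ẋ)=(0.144158, 0.696587) → end (x,ẋ)=(0.491581, 0.761759)

x = 0.4916, ẋ = 0.7618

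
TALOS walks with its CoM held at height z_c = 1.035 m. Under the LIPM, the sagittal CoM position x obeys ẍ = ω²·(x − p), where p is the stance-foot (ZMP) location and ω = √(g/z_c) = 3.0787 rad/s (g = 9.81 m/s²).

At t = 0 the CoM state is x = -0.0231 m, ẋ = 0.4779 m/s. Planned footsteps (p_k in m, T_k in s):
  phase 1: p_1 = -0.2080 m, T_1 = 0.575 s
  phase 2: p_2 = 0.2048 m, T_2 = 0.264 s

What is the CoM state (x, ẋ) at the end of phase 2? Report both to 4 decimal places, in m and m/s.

x = 1.9003, ẋ = 5.7767

phase 1: p=-0.2080, T=0.575, ωT=1.770252, cosh=3.021313, sinh=2.851023; start (x,ẋ)=(-0.023100, 0.477900) → end (x,ẋ)=(0.793199, 3.066835)
phase 2: p=0.2048, T=0.264, ωT=0.812777, cosh=1.348892, sinh=0.905267; start (x,ẋ)=(0.793199, 3.066835) → end (x,ẋ)=(1.900265, 5.776723)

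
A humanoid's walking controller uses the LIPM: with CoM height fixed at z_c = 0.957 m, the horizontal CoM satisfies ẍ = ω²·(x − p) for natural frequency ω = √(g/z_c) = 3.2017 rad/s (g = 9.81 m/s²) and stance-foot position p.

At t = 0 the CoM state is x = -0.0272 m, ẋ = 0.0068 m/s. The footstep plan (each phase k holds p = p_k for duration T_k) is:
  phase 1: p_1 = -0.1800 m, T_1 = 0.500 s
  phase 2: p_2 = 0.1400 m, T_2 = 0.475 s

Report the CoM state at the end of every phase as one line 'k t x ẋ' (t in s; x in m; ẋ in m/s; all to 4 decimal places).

1 0.5000 0.2192 1.1808
2 0.9750 1.1334 3.3830

phase 1: p=-0.1800, T=0.500, ωT=1.600850, cosh=2.579485, sinh=2.377760; start (x,ẋ)=(-0.027200, 0.006800) → end (x,ẋ)=(0.219195, 1.180788)
phase 2: p=0.1400, T=0.475, ωT=1.520808, cosh=2.397227, sinh=2.178692; start (x,ẋ)=(0.219195, 1.180788) → end (x,ẋ)=(1.133351, 3.383044)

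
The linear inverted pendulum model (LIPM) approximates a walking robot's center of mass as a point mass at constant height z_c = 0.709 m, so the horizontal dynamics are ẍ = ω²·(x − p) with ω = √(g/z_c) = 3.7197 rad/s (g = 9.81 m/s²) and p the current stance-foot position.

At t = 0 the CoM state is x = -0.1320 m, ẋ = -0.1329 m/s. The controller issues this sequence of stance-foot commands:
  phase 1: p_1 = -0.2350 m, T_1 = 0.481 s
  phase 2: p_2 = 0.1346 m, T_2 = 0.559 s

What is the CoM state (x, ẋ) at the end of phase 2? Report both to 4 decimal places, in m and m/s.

phase 1: p=-0.2350, T=0.481, ωT=1.789176, cosh=3.075808, sinh=2.908710; start (x,ẋ)=(-0.132000, -0.132900) → end (x,ẋ)=(-0.022116, 0.705637)
phase 2: p=0.1346, T=0.559, ωT=2.079312, cosh=4.061991, sinh=3.936975; start (x,ẋ)=(-0.022116, 0.705637) → end (x,ẋ)=(0.244874, 0.571280)

x = 0.2449, ẋ = 0.5713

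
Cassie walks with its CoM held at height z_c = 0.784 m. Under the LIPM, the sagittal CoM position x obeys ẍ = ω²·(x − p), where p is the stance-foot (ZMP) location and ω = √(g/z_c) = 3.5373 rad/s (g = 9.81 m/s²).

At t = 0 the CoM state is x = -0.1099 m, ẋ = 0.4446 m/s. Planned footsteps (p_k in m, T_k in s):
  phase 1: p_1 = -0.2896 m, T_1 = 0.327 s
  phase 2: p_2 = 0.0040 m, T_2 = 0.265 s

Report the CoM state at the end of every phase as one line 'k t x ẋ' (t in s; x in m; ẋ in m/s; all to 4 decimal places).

1 0.3270 0.2044 1.6872
2 0.5920 0.8146 3.2505

phase 1: p=-0.2896, T=0.327, ωT=1.156697, cosh=1.746969, sinh=1.432446; start (x,ẋ)=(-0.109900, 0.444600) → end (x,ẋ)=(0.204373, 1.687241)
phase 2: p=0.0040, T=0.265, ωT=0.937385, cosh=1.472473, sinh=1.080822; start (x,ẋ)=(0.204373, 1.687241) → end (x,ẋ)=(0.814580, 3.250480)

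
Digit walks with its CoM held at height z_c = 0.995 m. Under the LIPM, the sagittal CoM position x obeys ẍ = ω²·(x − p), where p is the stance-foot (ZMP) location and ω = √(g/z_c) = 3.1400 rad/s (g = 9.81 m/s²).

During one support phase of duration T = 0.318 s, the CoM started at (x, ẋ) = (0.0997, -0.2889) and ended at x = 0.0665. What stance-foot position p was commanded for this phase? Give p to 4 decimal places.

ωT = 3.1400·0.318 = 0.998520; cosh(ωT) = 1.541343, sinh(ωT) = 1.172919
x(T) = p + (x₀−p)·cosh(ωT) + (ẋ₀/ω)·sinh(ωT) ⇒ p·(1 − cosh) = x(T) − x₀·cosh − (ẋ₀/ω)·sinh
numerator   = 0.0665 − (0.0997)·1.541343 − (-0.2889/3.1400)·1.172919 = 0.020744
denominator = 1 − 1.541343 = -0.541343
p = 0.020744 / -0.541343 = -0.0383

p = -0.0383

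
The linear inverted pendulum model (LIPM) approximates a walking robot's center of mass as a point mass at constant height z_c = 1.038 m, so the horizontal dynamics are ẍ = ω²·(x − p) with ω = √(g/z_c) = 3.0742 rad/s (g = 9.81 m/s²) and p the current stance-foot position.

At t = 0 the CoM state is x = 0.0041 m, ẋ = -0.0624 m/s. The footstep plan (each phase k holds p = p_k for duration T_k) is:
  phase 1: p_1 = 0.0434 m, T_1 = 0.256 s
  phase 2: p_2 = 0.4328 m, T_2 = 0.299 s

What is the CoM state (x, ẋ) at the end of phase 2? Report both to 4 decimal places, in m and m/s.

x = -0.2989, ẋ = -1.7612

phase 1: p=0.0434, T=0.256, ωT=0.786995, cosh=1.325998, sinh=0.870788; start (x,ẋ)=(0.004100, -0.062400) → end (x,ẋ)=(-0.026387, -0.187947)
phase 2: p=0.4328, T=0.299, ωT=0.919186, cosh=1.453046, sinh=1.054202; start (x,ẋ)=(-0.026387, -0.187947) → end (x,ẋ)=(-0.298870, -1.761242)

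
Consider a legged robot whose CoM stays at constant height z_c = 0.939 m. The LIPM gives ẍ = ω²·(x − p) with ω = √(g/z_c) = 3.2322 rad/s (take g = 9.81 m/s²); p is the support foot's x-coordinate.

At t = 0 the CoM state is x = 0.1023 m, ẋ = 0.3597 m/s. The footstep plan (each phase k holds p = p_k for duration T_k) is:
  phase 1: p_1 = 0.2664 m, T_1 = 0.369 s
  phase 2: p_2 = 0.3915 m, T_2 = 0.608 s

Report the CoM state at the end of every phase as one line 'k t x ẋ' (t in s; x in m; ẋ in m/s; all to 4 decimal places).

phase 1: p=0.2664, T=0.369, ωT=1.192682, cosh=1.799657, sinh=1.496251; start (x,ẋ)=(0.102300, 0.359700) → end (x,ẋ)=(0.137589, -0.146281)
phase 2: p=0.3915, T=0.608, ωT=1.965178, cosh=3.638155, sinh=3.498024; start (x,ẋ)=(0.137589, -0.146281) → end (x,ẋ)=(-0.690580, -3.402994)

1 0.3690 0.1376 -0.1463
2 0.9770 -0.6906 -3.4030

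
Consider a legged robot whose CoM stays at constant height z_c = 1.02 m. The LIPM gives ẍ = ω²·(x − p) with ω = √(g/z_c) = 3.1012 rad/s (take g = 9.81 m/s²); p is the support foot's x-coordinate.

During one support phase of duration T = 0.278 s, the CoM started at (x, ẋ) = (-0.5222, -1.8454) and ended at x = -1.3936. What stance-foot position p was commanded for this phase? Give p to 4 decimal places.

p = 0.2177

ωT = 3.1012·0.278 = 0.862134; cosh(ωT) = 1.395234, sinh(ωT) = 0.972974
x(T) = p + (x₀−p)·cosh(ωT) + (ẋ₀/ω)·sinh(ωT) ⇒ p·(1 − cosh) = x(T) − x₀·cosh − (ẋ₀/ω)·sinh
numerator   = -1.3936 − (-0.5222)·1.395234 − (-1.8454/3.1012)·0.972974 = -0.086031
denominator = 1 − 1.395234 = -0.395234
p = -0.086031 / -0.395234 = 0.2177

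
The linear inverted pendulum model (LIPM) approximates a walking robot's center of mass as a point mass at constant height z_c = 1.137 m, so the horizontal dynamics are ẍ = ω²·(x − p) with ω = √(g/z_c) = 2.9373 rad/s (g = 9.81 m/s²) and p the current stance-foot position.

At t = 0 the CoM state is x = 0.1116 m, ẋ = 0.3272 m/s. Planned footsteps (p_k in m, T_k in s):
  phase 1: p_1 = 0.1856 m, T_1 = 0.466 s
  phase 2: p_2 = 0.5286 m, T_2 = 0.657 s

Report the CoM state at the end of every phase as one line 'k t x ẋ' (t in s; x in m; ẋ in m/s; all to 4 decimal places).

1 0.4660 0.2355 0.2851
2 1.1230 -0.1748 -1.8998

phase 1: p=0.1856, T=0.466, ωT=1.368782, cosh=2.092488, sinh=1.838071; start (x,ẋ)=(0.111600, 0.327200) → end (x,ẋ)=(0.235508, 0.285139)
phase 2: p=0.5286, T=0.657, ωT=1.929806, cosh=3.516675, sinh=3.371499; start (x,ẋ)=(0.235508, 0.285139) → end (x,ẋ)=(-0.174823, -1.899786)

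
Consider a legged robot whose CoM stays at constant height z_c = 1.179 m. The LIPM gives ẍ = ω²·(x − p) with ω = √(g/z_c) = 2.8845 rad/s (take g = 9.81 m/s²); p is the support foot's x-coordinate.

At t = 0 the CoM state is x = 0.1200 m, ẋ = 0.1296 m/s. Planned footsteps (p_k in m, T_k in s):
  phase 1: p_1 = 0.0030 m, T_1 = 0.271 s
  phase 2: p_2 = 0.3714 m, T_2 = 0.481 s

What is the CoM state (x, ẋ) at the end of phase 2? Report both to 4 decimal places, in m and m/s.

phase 1: p=0.0030, T=0.271, ωT=0.781700, cosh=1.321405, sinh=0.863778; start (x,ẋ)=(0.120000, 0.129600) → end (x,ẋ)=(0.196414, 0.462767)
phase 2: p=0.3714, T=0.481, ωT=1.387444, cosh=2.127158, sinh=1.877445; start (x,ẋ)=(0.196414, 0.462767) → end (x,ẋ)=(0.300380, 0.036743)

x = 0.3004, ẋ = 0.0367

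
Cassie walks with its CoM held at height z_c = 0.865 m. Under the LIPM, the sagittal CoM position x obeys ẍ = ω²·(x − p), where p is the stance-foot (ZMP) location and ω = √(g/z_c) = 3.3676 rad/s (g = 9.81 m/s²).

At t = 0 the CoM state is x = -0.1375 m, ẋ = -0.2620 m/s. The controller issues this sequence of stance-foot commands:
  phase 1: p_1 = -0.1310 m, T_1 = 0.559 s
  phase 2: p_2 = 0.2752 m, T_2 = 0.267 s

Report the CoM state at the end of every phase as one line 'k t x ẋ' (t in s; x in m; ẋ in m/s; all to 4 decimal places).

1 0.5590 -0.4025 -0.9508
2 0.8260 -0.9849 -3.7017

phase 1: p=-0.1310, T=0.559, ωT=1.882488, cosh=3.361022, sinh=3.208811; start (x,ẋ)=(-0.137500, -0.262000) → end (x,ẋ)=(-0.402493, -0.950827)
phase 2: p=0.2752, T=0.267, ωT=0.899149, cosh=1.432214, sinh=1.025298; start (x,ẋ)=(-0.402493, -0.950827) → end (x,ẋ)=(-0.984889, -3.701720)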